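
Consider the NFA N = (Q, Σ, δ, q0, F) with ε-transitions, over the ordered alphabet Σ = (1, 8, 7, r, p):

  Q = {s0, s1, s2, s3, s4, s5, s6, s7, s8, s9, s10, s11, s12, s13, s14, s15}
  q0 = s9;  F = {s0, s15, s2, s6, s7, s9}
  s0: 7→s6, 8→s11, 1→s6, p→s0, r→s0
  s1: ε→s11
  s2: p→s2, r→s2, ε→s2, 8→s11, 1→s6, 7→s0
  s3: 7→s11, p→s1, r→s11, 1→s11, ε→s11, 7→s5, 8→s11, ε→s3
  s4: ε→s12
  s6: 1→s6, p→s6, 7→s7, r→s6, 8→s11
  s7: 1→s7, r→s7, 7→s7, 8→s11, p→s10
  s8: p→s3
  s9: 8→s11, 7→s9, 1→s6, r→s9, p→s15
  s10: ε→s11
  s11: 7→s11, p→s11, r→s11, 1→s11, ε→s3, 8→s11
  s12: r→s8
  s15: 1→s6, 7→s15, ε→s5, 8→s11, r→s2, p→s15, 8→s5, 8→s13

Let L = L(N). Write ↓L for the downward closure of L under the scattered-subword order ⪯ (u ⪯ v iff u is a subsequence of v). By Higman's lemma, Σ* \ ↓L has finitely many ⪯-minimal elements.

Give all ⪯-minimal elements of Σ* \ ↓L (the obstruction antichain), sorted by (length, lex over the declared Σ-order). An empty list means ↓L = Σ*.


min(Σ*\↓L) = [8, 17p, pr777p].

|Q|=16, |F|=6, |δ|=53 (8 ε).
min D↑ (7 st, q0=0, F={2}): 0:1→1,8→2,7→0,r→0,p→3 1:1→1,8→2,7→4,r→1,p→1 2:1→2,8→2,7→2,r→2,p→2 3:1→1,8→2,7→3,r→5,p→3 4:1→4,8→2,7→4,r→4,p→2 5:1→1,8→2,7→6,r→5,p→5 6:1→1,8→2,7→1,r→6,p→6 [Hopcroft].
'8': |S_i|=[12, 5] end={s1,s11,s13,s3,s5} ∉↓L; 1/1 del acc.
'17p': run [12, 7, 6, 5] end={s1,s10,s11,s3,s5} rej; 3/3 deletions ∈↓L.
'pr777p': run [12, 11, 9, 8, 7, 6, 5] end={s1,s10,s11,s3,s5} — reject; 6/6 del acc.
3 minimals (antichain).


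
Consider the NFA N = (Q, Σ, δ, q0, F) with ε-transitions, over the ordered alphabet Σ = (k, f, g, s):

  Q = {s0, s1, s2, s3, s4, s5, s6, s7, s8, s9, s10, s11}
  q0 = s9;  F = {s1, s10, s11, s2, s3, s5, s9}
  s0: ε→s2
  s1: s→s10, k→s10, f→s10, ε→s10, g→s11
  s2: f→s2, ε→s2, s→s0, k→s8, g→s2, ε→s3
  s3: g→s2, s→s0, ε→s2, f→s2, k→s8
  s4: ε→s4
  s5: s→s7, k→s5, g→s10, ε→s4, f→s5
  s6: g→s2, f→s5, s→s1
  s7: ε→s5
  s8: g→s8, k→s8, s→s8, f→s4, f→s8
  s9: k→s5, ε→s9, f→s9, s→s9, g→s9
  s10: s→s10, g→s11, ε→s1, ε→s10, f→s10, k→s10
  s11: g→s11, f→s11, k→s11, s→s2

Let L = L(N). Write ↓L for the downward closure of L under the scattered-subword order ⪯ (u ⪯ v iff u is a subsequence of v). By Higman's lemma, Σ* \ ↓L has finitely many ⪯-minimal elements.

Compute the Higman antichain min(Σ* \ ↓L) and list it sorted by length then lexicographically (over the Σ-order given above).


Antichain: [kggsk].

|Q|=12, |F|=7, |δ|=47 (11 ε).
min D↑ (6 st, q0=0, F={5}): 0:k→1,f→0,g→0,s→0 1:k→1,f→1,g→2,s→1 2:k→2,f→2,g→3,s→2 3:k→3,f→3,g→3,s→4 4:k→5,f→4,g→4,s→4 5:k→5,f→5,g→5,s→5 (ε-aug+det+¬).
'kggsk': |S_i|=[11, 10, 8, 6, 5, 2] end={s4,s8} — reject; 5/5 deletions ∈↓L.
1 obstructions.


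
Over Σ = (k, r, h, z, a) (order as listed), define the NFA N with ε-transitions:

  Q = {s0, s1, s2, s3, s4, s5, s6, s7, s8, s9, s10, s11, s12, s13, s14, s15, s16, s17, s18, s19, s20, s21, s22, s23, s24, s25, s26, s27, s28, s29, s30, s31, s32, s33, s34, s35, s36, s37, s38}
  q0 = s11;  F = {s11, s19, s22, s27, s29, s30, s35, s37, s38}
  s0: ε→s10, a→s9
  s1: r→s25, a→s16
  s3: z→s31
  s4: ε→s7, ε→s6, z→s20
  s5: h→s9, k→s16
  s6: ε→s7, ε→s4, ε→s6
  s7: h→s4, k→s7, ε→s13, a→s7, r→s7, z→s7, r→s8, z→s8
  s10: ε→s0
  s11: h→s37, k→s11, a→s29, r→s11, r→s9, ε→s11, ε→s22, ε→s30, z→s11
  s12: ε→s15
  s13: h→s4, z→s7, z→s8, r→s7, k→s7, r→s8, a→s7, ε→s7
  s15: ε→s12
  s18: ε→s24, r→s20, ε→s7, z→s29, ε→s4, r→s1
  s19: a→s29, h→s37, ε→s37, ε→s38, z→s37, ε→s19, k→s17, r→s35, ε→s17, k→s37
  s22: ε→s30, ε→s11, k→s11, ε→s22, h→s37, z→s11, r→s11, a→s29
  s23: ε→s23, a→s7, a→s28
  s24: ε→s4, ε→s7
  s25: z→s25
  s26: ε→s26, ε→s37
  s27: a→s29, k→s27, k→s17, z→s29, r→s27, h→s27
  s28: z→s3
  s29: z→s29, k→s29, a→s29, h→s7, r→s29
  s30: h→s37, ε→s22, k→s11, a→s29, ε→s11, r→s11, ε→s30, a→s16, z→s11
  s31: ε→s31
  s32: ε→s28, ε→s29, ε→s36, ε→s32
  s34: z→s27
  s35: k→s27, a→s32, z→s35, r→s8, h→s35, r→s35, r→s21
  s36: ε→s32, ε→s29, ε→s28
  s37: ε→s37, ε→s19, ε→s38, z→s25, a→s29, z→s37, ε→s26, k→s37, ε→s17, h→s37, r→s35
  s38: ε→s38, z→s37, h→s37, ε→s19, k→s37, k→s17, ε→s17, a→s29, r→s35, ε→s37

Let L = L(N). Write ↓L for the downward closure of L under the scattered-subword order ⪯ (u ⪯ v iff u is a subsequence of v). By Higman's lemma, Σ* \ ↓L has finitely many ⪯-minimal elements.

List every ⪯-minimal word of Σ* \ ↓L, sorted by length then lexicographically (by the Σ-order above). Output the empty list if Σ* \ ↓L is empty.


|Q|=39, |F|=9, |δ|=131 (49 ε).
min D↑ (6 st, q0=0, F={4}): 0:k→0,r→0,h→1,z→0,a→2 1:k→1,r→3,h→1,z→1,a→2 2:k→2,r→2,h→4,z→2,a→2 3:k→5,r→3,h→3,z→3,a→2 4:k→4,r→4,h→4,z→4,a→4 5:k→5,r→5,h→5,z→2,a→2.
'ah': |S_i|=[26, 13, 6] end={s13,s20,s4,s6,s7,s8} rej; 2/2 del acc.
'hrkzh': |S_i|=[26, 21, 16, 9, 7, 6] end={s13,s20,s4,s6,s7,s8} ∉↓L; 5/5 del acc.
2 minimals (antichain).

Antichain: [ah, hrkzh].


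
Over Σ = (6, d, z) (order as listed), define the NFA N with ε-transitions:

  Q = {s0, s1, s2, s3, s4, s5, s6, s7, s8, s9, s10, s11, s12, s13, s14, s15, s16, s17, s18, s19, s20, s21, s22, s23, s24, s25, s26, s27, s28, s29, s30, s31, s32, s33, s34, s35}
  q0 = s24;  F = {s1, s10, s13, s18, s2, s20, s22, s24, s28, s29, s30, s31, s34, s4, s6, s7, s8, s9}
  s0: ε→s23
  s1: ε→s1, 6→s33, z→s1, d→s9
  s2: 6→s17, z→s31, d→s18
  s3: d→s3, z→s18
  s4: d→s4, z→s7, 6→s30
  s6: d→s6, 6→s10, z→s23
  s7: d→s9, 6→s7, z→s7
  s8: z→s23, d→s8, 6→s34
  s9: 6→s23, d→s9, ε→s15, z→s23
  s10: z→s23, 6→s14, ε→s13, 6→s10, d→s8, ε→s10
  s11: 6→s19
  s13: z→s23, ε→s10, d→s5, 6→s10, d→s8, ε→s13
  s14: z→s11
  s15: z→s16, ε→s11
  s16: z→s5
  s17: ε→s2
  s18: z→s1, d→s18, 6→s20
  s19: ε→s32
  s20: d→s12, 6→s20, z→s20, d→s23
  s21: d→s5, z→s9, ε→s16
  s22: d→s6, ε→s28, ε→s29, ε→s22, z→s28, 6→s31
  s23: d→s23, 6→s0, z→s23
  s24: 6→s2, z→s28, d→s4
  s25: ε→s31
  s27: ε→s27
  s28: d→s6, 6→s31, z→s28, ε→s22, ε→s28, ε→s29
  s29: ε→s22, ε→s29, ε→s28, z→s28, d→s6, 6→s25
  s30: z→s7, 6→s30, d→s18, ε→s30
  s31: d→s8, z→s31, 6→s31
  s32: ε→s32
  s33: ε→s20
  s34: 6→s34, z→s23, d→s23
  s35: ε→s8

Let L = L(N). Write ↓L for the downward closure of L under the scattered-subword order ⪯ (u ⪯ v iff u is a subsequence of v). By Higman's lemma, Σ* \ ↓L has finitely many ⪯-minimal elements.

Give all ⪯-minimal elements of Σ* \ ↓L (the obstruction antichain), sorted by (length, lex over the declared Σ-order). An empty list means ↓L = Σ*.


|Q|=36, |F|=18, |δ|=94 (26 ε).
min D↑ (16 st, q0=0, F={14}): 0:6→1,d→2,z→3 1:6→1,d→4,z→5 2:6→6,d→2,z→7 3:6→5,d→8,z→3 4:6→9,d→4,z→10 5:6→5,d→11,z→5 6:6→6,d→4,z→7 7:6→7,d→12,z→7 8:6→13,d→8,z→14 9:6→9,d→14,z→9 10:6→9,d→12,z→10 11:6→15,d→11,z→14 12:6→14,d→12,z→14 13:6→13,d→11,z→14 14:6→14,d→14,z→14 15:6→15,d→14,z→14.
'zdz': |S_i|=[31, 25, 16, 7] end={s0,s11,s16,s19,s23,s32,s5} ∉↓L; 3/3 del acc.
'6d6d': |S_i|=[31, 25, 16, 8, 3] end={s0,s12,s23} ∉↓L; 4/4 del acc.
'dzd6': N↓-sim [31, 23, 14, 10, 4] end={s0,s19,s23,s32} rej; 4/4 deletions ∈↓L.
3 obstructions.

A = [zdz, 6d6d, dzd6].


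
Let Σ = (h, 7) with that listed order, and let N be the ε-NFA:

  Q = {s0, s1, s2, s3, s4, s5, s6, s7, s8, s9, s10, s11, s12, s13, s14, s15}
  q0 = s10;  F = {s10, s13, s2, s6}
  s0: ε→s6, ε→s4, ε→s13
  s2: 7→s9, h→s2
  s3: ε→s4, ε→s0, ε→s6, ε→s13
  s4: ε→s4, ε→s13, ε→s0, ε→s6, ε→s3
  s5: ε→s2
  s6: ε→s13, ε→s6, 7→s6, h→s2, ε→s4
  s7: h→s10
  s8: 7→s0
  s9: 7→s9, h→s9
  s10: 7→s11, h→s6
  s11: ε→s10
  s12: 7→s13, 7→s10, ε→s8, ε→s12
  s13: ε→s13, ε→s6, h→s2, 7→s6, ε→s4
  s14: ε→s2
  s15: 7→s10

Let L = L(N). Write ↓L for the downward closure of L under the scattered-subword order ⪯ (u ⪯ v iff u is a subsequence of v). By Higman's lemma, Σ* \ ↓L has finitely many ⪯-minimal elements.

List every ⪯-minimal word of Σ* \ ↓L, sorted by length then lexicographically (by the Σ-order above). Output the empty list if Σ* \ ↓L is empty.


|Q|=16, |F|=4, |δ|=38 (23 ε).
min D↑ (4 st, q0=0, F={3}): 0:h→1,7→0 1:h→2,7→1 2:h→2,7→3 3:h→3,7→3 (ε-aug+det+¬).
'hh7': run [9, 7, 2, 1] end={s9} ∉↓L; 3/3 single-dels accept.
1 minimals (antichain).

Antichain: [hh7].


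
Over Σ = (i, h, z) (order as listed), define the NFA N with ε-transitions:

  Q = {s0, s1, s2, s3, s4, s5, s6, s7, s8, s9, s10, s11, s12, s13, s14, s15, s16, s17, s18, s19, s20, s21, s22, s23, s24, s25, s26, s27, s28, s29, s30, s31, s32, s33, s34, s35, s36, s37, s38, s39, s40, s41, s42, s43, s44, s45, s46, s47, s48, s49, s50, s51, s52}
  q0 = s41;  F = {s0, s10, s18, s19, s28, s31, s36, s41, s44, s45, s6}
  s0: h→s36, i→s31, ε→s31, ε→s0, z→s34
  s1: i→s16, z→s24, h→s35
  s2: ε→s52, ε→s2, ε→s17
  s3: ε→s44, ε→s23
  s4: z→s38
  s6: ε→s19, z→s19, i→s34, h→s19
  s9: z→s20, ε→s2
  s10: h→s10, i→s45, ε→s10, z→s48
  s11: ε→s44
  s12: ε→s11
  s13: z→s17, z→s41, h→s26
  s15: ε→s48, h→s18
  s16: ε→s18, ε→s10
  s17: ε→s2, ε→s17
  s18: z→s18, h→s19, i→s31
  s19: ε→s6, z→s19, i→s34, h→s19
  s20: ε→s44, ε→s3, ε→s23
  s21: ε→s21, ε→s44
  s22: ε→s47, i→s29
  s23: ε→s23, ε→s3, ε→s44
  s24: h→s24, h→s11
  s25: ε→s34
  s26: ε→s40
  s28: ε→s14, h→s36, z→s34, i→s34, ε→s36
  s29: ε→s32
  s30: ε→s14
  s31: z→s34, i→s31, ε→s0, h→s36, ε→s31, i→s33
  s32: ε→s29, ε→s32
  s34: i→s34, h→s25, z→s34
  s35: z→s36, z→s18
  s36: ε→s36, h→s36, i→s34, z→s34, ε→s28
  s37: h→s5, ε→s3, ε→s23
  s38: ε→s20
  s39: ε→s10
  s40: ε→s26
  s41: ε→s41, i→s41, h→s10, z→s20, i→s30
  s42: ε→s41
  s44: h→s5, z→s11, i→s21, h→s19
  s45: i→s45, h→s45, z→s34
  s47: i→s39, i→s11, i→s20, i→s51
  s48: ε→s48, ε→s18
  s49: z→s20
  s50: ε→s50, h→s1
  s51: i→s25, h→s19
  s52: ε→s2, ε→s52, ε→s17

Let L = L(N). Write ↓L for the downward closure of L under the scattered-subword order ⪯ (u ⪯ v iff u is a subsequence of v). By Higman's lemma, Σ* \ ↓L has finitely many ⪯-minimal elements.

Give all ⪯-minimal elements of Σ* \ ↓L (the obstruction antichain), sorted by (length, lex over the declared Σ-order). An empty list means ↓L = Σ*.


|Q|=53, |F|=11, |δ|=114 (52 ε).
min D↑ (9 st, q0=0, F={6}): 0:i→0,h→1,z→2 1:i→3,h→1,z→4 2:i→2,h→5,z→2 3:i→3,h→3,z→6 4:i→7,h→5,z→4 5:i→6,h→5,z→5 6:i→6,h→6,z→6 7:i→7,h→8,z→6 8:i→6,h→8,z→6.
'hiz': N↓-sim [23, 15, 9, 2] end={s25,s34} ∉↓L; 3/3 deletions ∈↓L.
'zhi': N↓-sim [23, 19, 8, 2] end={s25,s34} rej; 3/3 del acc.
2 words, ⪯-incomp.

min(Σ*\↓L) = [hiz, zhi].


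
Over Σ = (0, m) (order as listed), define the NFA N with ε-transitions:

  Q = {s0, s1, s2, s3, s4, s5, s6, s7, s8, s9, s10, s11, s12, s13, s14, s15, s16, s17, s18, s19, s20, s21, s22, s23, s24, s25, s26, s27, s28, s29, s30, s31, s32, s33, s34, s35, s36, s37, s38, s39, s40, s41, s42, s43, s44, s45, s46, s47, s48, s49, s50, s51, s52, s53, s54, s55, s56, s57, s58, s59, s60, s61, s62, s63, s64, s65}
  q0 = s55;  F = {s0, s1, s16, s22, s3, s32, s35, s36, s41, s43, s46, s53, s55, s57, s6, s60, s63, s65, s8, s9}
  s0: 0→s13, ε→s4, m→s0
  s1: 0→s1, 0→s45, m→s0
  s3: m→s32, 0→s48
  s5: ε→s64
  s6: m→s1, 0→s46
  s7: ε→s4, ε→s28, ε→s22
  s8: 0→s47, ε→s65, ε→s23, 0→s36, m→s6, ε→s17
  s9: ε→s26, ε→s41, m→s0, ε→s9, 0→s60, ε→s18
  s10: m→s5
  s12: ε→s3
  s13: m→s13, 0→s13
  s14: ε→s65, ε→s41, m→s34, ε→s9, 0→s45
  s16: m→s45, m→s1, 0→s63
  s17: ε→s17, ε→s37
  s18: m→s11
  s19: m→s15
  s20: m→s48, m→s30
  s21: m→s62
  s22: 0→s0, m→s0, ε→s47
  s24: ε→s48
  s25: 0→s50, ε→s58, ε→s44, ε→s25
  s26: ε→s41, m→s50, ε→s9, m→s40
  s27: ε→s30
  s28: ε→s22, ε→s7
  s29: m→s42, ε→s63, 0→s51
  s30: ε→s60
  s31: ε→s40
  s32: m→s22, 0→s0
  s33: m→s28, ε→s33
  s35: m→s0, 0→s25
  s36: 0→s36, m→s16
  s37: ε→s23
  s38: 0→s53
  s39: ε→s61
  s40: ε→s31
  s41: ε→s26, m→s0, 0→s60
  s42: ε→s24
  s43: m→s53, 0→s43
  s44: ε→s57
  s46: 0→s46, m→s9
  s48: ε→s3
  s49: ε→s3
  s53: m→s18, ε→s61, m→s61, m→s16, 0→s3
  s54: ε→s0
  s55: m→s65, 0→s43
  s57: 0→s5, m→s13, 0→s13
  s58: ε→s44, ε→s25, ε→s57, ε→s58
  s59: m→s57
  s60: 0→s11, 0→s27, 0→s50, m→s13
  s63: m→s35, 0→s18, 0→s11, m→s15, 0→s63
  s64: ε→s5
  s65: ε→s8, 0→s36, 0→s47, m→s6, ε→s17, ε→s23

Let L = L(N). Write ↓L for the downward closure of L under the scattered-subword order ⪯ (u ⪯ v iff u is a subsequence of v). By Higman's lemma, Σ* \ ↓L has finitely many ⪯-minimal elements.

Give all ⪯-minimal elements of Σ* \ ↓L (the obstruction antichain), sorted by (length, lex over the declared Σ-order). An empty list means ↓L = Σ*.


|Q|=66, |F|=20, |δ|=120 (50 ε).
min D↑ (19 st, q0=0, F={17}): 0:0→1,m→2 1:0→1,m→3 2:0→4,m→5 3:0→6,m→7 4:0→4,m→7 5:0→8,m→9 6:0→6,m→10 7:0→11,m→9 8:0→8,m→12 9:0→9,m→13 10:0→13,m→14 11:0→11,m→15 12:0→16,m→13 13:0→17,m→13 14:0→13,m→13 15:0→18,m→13 16:0→16,m→17 17:0→17,m→17 18:0→17,m→17 [Hopcroft].
'mmmm0': N↓-sim [43, 41, 32, 26, 7, 1] end={s13} rej; 5/5 deletions ∈↓L.
'0m0m00': |S_i|=[43, 36, 33, 25, 16, 10, 4] end={s13,s5,s50,s64} ∉↓L; 6/6 single-dels accept.
'mm0m0m': run [43, 41, 32, 26, 22, 12, 1] end={s13} rej; 6/6 del acc.
3 obstructions.

A = [mmmm0, 0m0m00, mm0m0m].


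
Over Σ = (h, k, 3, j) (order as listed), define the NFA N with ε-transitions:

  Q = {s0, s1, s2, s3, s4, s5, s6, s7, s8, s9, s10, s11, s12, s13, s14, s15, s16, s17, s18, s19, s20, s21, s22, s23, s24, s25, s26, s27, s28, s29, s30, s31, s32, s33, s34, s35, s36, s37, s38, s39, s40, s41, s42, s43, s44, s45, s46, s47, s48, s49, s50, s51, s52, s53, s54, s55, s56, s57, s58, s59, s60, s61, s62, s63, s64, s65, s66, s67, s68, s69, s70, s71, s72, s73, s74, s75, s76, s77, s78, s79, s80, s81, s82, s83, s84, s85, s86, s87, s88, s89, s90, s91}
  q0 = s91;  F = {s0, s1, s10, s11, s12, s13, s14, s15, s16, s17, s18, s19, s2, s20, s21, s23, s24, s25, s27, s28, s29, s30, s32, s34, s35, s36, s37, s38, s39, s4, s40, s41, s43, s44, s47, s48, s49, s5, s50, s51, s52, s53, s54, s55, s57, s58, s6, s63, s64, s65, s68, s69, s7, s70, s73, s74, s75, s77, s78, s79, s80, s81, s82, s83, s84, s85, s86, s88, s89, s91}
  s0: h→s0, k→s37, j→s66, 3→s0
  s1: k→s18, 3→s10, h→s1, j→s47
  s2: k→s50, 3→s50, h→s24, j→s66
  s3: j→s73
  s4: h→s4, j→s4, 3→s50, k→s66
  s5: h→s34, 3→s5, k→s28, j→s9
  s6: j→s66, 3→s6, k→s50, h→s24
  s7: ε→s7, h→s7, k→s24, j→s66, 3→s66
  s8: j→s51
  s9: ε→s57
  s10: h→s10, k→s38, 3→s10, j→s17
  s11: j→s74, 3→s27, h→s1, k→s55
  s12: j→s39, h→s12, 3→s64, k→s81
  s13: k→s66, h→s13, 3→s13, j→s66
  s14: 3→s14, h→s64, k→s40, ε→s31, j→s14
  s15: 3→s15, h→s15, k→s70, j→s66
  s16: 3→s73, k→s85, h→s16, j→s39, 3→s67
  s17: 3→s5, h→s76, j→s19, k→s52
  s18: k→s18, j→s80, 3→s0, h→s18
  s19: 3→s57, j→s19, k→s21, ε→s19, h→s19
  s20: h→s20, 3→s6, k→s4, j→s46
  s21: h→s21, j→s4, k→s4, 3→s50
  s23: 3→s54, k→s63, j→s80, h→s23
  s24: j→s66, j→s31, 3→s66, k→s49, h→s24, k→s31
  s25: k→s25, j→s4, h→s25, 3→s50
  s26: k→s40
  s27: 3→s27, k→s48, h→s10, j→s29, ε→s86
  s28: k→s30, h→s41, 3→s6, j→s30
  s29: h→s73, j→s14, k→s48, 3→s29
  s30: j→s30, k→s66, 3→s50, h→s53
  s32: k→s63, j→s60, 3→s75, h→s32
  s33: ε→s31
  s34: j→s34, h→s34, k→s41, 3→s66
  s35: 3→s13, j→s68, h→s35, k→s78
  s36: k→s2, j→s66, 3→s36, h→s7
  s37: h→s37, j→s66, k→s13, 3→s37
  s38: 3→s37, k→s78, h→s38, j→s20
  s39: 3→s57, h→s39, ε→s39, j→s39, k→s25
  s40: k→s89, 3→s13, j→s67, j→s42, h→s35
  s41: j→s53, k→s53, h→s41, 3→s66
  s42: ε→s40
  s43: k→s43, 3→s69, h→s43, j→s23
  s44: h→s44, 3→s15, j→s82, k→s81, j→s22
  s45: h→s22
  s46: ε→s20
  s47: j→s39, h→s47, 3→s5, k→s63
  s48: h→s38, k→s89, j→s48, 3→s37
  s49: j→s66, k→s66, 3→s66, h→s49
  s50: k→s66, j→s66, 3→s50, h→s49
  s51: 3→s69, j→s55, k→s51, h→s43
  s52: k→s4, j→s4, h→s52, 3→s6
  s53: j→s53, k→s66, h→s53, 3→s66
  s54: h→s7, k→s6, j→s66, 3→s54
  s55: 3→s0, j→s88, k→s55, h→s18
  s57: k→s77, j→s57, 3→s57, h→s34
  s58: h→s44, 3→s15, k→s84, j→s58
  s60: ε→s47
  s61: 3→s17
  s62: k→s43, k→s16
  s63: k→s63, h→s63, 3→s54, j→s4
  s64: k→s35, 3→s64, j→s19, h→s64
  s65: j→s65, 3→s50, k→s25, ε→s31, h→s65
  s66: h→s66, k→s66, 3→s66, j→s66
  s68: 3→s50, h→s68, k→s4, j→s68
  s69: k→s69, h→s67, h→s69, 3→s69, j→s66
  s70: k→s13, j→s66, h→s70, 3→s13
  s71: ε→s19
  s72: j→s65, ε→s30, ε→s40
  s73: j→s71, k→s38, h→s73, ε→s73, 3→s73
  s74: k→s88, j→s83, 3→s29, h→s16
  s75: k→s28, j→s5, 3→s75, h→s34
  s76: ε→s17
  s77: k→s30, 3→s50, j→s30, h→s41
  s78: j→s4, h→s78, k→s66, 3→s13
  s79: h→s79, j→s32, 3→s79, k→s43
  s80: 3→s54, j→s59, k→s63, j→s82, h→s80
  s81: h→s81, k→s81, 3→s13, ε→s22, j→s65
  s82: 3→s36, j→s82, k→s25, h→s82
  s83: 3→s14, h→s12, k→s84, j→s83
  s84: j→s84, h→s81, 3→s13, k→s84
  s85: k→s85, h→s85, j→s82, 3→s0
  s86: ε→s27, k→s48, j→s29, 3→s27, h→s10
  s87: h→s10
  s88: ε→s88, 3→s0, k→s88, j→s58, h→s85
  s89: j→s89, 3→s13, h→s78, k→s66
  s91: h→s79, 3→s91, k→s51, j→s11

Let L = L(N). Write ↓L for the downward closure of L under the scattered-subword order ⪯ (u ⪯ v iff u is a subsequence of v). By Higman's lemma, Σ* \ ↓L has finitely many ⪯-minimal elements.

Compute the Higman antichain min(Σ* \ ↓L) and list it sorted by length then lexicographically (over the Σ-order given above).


|Q|=92, |F|=70, |δ|=319 (19 ε).
min D↑ (70 st, q0=0, F={15}): 0:h→1,k→2,3→0,j→3 1:h→1,k→4,3→1,j→5 2:h→4,k→2,3→6,j→7 3:h→8,k→7,3→9,j→10 4:h→4,k→4,3→6,j→11 5:h→5,k→12,3→13,j→14 6:h→6,k→6,3→6,j→15 7:h→16,k→7,3→17,j→18 8:h→8,k→16,3→19,j→14 9:h→19,k→20,3→9,j→21 10:h→22,k→18,3→21,j→23 11:h→11,k→12,3→24,j→25 12:h→12,k→12,3→24,j→26 13:h→27,k→28,3→13,j→29 14:h→14,k→12,3→29,j→30 15:h→15,k→15,3→15,j→15 16:h→16,k→16,3→17,j→25 17:h→17,k→31,3→17,j→15 18:h→32,k→18,3→17,j→33 19:h→19,k→34,3→19,j→35 20:h→34,k→36,3→31,j→20 21:h→37,k→20,3→21,j→38 22:h→22,k→32,3→37,j→30 23:h→39,k→40,3→38,j→23 24:h→41,k→42,3→24,j→15 25:h→25,k→12,3→24,j→43 26:h→26,k→15,3→44,j→26 27:h→27,k→45,3→15,j→27 28:h→45,k→46,3→42,j→46 29:h→27,k→28,3→29,j→47 30:h→30,k→48,3→47,j→30 31:h→31,k→49,3→31,j→15 32:h→32,k→32,3→17,j→43 33:h→50,k→40,3→51,j→33 34:h→34,k→52,3→31,j→53 35:h→35,k→54,3→29,j→55 36:h→52,k→15,3→49,j→36 37:h→37,k→34,3→37,j→55 38:h→56,k→57,3→38,j→38 39:h→39,k→58,3→56,j→30 40:h→58,k→40,3→49,j→40 41:h→41,k→59,3→15,j→15 42:h→59,k→44,3→42,j→15 43:h→43,k→48,3→60,j→43 44:h→61,k→15,3→44,j→15 45:h→45,k→62,3→15,j→62 46:h→62,k→15,3→44,j→46 47:h→27,k→63,3→47,j→47 48:h→48,k→48,3→44,j→26 49:h→49,k→15,3→49,j→15 50:h→50,k→58,3→51,j→43 51:h→51,k→64,3→51,j→15 52:h→52,k→15,3→49,j→26 53:h→53,k→26,3→42,j→53 54:h→54,k→26,3→42,j→26 55:h→55,k→65,3→47,j→55 56:h→56,k→66,3→56,j→55 57:h→66,k→36,3→49,j→57 58:h→58,k→58,3→49,j→67 59:h→59,k→61,3→15,j→15 60:h→41,k→68,3→60,j→15 61:h→61,k→15,3→15,j→15 62:h→62,k→15,3→15,j→62 63:h→45,k→46,3→44,j→46 64:h→64,k→49,3→49,j→15 65:h→65,k→26,3→44,j→26 66:h→66,k→52,3→49,j→69 67:h→67,k→48,3→44,j→67 68:h→59,k→44,3→44,j→15 69:h→69,k→26,3→44,j→69.
'k3j': |S_i|=[81, 53, 17, 2] end={s31,s66} rej; 3/3 del acc.
'hjkjk': |S_i|=[81, 64, 42, 19, 7, 1] end={s66} ∉↓L; 5/5 single-dels accept.
'hj3h3': |S_i|=[81, 64, 42, 20, 8, 1] end={s66} ∉↓L; 5/5 del acc.
'j3kkk': run [81, 76, 50, 29, 10, 1] end={s66} ∉↓L; 5/5 single-dels accept.
'jjjk3k': N↓-sim [81, 76, 66, 49, 26, 4, 1] end={s66} ∉↓L; 6/6 del acc.
5 obstructions.

Antichain: [k3j, hjkjk, hj3h3, j3kkk, jjjk3k].


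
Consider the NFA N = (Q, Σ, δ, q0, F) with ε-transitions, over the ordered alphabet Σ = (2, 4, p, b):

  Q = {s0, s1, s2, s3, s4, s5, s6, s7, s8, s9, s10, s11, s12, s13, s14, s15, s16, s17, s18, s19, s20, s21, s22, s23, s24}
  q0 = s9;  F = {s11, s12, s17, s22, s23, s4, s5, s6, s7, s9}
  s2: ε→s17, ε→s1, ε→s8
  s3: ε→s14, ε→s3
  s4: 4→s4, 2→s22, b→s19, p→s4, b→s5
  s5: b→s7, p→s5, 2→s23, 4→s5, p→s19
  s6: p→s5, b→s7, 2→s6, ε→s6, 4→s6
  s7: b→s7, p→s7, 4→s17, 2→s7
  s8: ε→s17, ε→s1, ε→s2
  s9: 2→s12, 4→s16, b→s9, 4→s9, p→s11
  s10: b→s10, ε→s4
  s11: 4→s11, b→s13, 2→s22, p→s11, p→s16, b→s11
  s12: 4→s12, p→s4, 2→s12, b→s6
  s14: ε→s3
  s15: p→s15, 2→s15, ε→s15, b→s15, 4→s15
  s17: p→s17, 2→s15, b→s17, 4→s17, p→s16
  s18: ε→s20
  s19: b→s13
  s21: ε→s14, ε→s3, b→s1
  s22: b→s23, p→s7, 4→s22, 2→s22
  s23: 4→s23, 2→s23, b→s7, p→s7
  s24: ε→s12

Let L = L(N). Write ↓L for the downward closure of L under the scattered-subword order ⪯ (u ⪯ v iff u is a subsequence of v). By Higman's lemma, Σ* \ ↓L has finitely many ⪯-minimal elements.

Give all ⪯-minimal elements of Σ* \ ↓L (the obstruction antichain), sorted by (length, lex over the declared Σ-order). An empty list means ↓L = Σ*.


|Q|=25, |F|=10, |δ|=69 (16 ε).
min D↑ (11 st, q0=0, F={10}): 0:2→1,4→0,p→2,b→0 1:2→1,4→1,p→3,b→4 2:2→5,4→2,p→2,b→2 3:2→5,4→3,p→3,b→6 4:2→4,4→4,p→6,b→7 5:2→5,4→5,p→7,b→8 6:2→8,4→6,p→6,b→7 7:2→7,4→9,p→7,b→7 8:2→8,4→8,p→7,b→7 9:2→10,4→9,p→9,b→9 10:2→10,4→10,p→10,b→10.
'2bb42': |S_i|=[14, 12, 9, 5, 3, 1] end={s15} rej; 5/5 single-dels accept.
'p2p42': |S_i|=[14, 11, 6, 4, 3, 1] end={s15} rej; 5/5 del acc.
2 minimals (antichain).

min(Σ*\↓L) = [2bb42, p2p42].


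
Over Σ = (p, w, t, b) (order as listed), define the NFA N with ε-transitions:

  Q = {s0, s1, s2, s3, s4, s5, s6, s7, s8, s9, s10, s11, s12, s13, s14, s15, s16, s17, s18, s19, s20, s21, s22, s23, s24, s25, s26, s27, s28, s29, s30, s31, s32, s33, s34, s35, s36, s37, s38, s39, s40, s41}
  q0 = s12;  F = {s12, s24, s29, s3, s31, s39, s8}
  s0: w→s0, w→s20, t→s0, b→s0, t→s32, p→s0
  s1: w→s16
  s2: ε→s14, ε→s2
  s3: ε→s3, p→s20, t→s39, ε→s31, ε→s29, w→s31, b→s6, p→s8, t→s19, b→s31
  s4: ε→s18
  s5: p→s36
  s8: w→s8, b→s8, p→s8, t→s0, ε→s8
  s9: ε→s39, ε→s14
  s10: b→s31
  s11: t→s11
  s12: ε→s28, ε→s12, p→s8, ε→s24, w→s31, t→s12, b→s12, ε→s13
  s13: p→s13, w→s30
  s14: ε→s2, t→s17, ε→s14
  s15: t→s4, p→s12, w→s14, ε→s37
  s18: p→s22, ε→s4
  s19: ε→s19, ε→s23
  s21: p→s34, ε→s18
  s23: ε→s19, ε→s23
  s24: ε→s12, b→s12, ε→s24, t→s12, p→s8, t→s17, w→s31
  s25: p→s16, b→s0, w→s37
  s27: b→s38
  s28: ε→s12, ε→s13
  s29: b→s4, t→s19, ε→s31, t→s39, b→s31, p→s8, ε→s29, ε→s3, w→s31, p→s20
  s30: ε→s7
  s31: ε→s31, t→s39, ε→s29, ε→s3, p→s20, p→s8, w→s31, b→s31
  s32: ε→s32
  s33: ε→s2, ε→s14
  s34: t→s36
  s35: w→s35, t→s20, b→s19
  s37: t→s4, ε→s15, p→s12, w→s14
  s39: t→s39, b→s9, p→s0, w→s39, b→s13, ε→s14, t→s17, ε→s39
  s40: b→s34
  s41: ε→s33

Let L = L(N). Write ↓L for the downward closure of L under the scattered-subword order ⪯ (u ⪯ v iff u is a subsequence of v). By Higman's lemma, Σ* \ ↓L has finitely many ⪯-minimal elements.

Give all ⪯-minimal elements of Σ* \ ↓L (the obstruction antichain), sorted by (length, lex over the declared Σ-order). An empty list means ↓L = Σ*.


|Q|=42, |F|=7, |δ|=108 (40 ε).
min D↑ (5 st, q0=0, F={3}): 0:p→1,w→2,t→0,b→0 1:p→1,w→1,t→3,b→1 2:p→1,w→2,t→4,b→2 3:p→3,w→3,t→3,b→3 4:p→3,w→4,t→4,b→4 [Hopcroft].
'pt': run [24, 8, 3] end={s0,s20,s32} ∉↓L; 2/2 single-dels accept.
'wtp': N↓-sim [24, 21, 13, 6] end={s0,s13,s20,s30,s32,s7} ∉↓L; 3/3 single-dels accept.
2 words, ⪯-incomp.

A = [pt, wtp].


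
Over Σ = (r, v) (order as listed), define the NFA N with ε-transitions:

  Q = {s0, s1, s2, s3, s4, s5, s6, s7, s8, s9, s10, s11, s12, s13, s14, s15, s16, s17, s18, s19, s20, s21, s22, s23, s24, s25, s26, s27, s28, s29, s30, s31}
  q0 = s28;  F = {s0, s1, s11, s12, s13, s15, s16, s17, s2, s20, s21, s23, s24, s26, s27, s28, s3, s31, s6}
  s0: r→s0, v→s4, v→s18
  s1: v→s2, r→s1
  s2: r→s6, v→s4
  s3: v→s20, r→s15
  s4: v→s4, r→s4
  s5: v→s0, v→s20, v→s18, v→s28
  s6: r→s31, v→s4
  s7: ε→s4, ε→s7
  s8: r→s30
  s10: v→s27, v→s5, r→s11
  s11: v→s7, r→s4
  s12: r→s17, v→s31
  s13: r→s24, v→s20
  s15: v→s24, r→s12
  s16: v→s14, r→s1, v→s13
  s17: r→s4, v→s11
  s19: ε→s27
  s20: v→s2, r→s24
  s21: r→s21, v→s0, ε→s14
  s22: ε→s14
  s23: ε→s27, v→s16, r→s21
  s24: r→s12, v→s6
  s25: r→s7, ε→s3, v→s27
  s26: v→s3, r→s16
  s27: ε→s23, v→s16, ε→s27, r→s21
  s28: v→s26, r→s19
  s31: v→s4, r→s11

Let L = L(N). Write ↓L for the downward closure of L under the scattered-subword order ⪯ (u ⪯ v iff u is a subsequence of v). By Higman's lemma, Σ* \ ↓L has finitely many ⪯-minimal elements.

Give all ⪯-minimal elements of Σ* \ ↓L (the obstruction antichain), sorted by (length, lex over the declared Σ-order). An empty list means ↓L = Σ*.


|Q|=32, |F|=19, |δ|=61 (9 ε).
min D↑ (19 st, q0=0, F={11}): 0:r→1,v→2 1:r→3,v→4 2:r→4,v→5 3:r→3,v→6 4:r→7,v→8 5:r→9,v→10 6:r→6,v→11 7:r→7,v→12 8:r→13,v→10 9:r→14,v→13 10:r→13,v→12 11:r→11,v→11 12:r→15,v→11 13:r→14,v→15 14:r→16,v→17 15:r→17,v→11 16:r→11,v→18 17:r→18,v→11 18:r→11,v→11.
'rrvv': N↓-sim [24, 21, 14, 8, 3] end={s18,s4,s7} — reject; 4/4 single-dels accept.
'vvvvv': |S_i|=[24, 19, 15, 10, 6, 2] end={s4,s7} — reject; 5/5 deletions ∈↓L.
'vvrrrr': run [24, 19, 15, 9, 6, 4, 1] end={s4} rej; 6/6 deletions ∈↓L.
3 minimals (antichain).

min(Σ*\↓L) = [rrvv, vvvvv, vvrrrr].


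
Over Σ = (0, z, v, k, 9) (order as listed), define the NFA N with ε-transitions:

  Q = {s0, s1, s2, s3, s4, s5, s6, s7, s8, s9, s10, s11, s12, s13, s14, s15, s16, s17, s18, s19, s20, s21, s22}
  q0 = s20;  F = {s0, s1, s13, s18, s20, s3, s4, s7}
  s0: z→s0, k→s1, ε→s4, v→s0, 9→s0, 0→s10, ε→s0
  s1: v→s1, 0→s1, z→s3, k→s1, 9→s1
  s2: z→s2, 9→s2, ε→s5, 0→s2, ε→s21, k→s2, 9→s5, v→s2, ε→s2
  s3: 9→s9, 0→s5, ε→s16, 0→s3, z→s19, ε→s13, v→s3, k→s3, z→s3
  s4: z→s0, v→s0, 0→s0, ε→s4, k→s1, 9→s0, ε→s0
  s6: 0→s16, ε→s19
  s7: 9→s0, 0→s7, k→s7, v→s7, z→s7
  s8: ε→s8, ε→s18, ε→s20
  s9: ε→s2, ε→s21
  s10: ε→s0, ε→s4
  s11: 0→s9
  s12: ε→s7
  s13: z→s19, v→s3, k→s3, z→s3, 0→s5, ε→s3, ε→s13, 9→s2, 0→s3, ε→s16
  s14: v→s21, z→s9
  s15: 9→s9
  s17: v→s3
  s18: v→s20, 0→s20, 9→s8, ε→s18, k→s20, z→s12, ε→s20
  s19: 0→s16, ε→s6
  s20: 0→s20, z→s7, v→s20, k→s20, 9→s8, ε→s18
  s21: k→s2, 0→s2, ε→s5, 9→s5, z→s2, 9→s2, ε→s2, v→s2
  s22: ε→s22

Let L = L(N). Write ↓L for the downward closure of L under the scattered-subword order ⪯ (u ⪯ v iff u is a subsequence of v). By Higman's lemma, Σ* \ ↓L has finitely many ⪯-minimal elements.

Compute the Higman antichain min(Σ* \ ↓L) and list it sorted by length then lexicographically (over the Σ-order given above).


A = [z9kz9].

|Q|=23, |F|=8, |δ|=91 (28 ε).
min D↑ (6 st, q0=0, F={5}): 0:0→0,z→1,v→0,k→0,9→0 1:0→1,z→1,v→1,k→1,9→2 2:0→2,z→2,v→2,k→3,9→2 3:0→3,z→4,v→3,k→3,9→3 4:0→4,z→4,v→4,k→4,9→5 5:0→5,z→5,v→5,k→5,9→5 (ε-aug+det+¬).
'z9kz9': |S_i|=[18, 15, 13, 10, 9, 4] end={s2,s21,s5,s9} rej; 5/5 single-dels accept.
1 obstructions.


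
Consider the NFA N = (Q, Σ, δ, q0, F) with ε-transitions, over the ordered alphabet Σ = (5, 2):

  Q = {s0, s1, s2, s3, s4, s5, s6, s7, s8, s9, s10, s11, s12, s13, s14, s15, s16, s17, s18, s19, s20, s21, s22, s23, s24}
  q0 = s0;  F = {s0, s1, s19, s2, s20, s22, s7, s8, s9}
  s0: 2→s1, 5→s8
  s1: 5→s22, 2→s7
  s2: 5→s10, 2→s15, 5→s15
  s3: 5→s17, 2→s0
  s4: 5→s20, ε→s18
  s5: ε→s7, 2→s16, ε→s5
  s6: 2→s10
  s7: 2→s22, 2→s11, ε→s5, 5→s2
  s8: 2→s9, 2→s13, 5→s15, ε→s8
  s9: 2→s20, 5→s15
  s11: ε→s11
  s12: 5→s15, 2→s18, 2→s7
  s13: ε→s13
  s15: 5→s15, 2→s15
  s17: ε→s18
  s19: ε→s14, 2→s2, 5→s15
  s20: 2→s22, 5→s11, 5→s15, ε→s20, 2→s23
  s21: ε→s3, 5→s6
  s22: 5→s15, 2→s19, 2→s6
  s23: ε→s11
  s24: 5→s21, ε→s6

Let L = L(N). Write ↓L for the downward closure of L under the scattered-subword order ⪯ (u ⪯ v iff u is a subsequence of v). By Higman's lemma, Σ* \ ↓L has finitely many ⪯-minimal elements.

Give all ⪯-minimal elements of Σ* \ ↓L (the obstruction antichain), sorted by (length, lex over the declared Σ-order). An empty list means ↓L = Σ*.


|Q|=25, |F|=9, |δ|=49 (13 ε).
min D↑ (10 st, q0=0, F={3}): 0:5→1,2→2 1:5→3,2→4 2:5→5,2→6 3:5→3,2→3 4:5→3,2→7 5:5→3,2→8 6:5→9,2→5 7:5→3,2→5 8:5→3,2→9 9:5→3,2→3 [Hopcroft].
'55': N↓-sim [18, 13, 3] end={s10,s11,s15} — reject; 2/2 del acc.
'2252': |S_i|=[18, 16, 13, 4, 1] end={s15} — reject; 4/4 del acc.
'2225': N↓-sim [18, 16, 13, 10, 2] end={s10,s15} ∉↓L; 4/4 single-dels accept.
'25222': N↓-sim [18, 16, 8, 6, 3, 1] end={s15} — reject; 5/5 deletions ∈↓L.
'222222': N↓-sim [18, 16, 13, 10, 6, 3, 1] end={s15} ∉↓L; 6/6 del acc.
5 words, ⪯-incomp.

Antichain: [55, 2252, 2225, 25222, 222222].


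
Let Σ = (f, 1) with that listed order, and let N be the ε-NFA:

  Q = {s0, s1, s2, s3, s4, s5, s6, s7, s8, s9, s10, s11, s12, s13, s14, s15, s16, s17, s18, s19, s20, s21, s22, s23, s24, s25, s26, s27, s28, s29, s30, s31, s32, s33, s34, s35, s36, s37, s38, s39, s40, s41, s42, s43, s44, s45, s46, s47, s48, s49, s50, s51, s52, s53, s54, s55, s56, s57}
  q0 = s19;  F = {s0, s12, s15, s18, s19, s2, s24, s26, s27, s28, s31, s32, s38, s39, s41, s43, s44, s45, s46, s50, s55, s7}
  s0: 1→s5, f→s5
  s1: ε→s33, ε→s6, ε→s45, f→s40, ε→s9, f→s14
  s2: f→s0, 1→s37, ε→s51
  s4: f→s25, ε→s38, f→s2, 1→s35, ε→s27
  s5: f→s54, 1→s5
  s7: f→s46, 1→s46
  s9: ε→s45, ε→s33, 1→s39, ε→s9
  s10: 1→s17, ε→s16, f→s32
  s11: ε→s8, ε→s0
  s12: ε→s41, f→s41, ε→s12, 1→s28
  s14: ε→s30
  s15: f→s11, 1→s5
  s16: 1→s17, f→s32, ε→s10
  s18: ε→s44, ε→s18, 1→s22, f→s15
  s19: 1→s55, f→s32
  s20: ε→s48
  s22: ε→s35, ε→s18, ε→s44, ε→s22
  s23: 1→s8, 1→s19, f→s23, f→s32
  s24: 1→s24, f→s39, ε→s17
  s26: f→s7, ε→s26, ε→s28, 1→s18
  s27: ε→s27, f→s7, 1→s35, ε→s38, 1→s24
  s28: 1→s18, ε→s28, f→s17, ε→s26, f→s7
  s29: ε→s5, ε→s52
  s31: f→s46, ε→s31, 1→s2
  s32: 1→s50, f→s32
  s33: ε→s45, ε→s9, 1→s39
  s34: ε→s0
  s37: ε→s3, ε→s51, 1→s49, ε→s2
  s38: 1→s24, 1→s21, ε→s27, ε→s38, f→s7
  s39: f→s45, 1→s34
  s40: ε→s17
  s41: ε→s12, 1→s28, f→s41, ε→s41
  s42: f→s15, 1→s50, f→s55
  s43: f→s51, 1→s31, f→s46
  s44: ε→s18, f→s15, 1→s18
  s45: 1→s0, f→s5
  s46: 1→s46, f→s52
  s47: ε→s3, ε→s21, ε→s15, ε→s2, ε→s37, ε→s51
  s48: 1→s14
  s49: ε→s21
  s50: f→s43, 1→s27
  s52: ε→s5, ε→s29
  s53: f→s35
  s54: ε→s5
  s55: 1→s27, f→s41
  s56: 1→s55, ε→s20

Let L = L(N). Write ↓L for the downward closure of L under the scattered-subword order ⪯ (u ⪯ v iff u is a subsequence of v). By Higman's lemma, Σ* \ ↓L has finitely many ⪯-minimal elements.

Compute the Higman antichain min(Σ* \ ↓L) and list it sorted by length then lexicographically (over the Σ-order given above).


|Q|=58, |F|=22, |δ|=129 (57 ε).
min D↑ (19 st, q0=0, F={14}): 0:f→1,1→2 1:f→1,1→3 2:f→4,1→5 3:f→6,1→5 4:f→4,1→7 5:f→8,1→9 6:f→10,1→11 7:f→8,1→12 8:f→10,1→10 9:f→13,1→9 10:f→14,1→10 11:f→10,1→15 12:f→16,1→12 13:f→17,1→18 14:f→14,1→14 15:f→18,1→15 16:f→18,1→14 17:f→14,1→18 18:f→14,1→14 [Hopcroft].
'f1fff': |S_i|=[37, 35, 32, 22, 10, 4] end={s29,s5,s52,s54} rej; 5/5 deletions ∈↓L.
'11fff': |S_i|=[37, 35, 30, 14, 9, 4] end={s29,s5,s52,s54} — reject; 5/5 single-dels accept.
'11f1f': |S_i|=[37, 35, 30, 14, 7, 4] end={s29,s5,s52,s54} — reject; 5/5 single-dels accept.
'1f11f1': N↓-sim [37, 35, 30, 25, 19, 8, 2] end={s5,s54} rej; 6/6 single-dels accept.
'111f11': N↓-sim [37, 35, 30, 24, 11, 4, 2] end={s5,s54} rej; 6/6 deletions ∈↓L.
5 minimals (antichain).

min(Σ*\↓L) = [f1fff, 11fff, 11f1f, 1f11f1, 111f11].


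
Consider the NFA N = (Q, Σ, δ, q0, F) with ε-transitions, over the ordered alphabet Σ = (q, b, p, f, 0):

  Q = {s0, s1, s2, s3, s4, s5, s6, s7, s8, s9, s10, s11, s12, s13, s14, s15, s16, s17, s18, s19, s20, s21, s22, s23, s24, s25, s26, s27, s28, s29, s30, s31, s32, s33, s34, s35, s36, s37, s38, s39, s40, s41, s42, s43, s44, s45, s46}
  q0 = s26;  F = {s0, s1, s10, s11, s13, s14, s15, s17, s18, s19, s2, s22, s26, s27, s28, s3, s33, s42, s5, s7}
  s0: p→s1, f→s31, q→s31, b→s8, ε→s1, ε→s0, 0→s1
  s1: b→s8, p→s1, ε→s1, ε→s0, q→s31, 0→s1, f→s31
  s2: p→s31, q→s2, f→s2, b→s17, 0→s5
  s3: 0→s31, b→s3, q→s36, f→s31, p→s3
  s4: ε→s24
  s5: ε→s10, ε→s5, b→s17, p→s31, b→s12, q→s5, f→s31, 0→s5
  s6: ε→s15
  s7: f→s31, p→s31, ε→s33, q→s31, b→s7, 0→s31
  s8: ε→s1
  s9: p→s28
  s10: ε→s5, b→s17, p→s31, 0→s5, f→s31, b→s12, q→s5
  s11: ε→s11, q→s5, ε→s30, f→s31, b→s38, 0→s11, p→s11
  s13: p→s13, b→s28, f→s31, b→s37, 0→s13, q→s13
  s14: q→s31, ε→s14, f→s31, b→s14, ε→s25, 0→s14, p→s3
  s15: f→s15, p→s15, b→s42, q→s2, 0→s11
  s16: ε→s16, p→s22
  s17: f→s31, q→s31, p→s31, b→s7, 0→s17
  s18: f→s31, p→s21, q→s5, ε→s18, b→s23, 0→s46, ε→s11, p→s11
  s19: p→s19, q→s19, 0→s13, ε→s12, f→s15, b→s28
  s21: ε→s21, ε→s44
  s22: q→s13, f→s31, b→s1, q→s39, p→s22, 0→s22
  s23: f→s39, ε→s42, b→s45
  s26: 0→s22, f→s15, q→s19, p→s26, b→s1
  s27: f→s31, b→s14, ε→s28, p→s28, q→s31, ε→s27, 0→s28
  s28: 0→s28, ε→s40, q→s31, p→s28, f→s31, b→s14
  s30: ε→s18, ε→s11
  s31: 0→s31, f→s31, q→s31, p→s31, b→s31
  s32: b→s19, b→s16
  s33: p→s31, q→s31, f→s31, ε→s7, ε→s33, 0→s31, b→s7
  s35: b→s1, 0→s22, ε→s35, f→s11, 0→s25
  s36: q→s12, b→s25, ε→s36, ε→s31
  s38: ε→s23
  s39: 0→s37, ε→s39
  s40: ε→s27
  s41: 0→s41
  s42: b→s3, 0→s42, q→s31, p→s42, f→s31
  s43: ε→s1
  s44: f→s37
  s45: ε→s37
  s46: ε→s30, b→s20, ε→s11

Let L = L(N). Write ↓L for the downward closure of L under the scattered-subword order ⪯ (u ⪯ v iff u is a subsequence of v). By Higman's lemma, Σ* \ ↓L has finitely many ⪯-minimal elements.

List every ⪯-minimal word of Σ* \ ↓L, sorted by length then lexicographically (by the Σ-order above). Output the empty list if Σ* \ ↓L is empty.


min(Σ*\↓L) = [bq, bf, 0f, fqp, fbb0, qbbp0].

|Q|=47, |F|=20, |δ|=165 (39 ε).
min D↑ (16 st, q0=0, F={7}): 0:q→1,b→2,p→0,f→3,0→4 1:q→1,b→5,p→1,f→3,0→6 2:q→7,b→2,p→2,f→7,0→2 3:q→8,b→9,p→3,f→3,0→10 4:q→6,b→2,p→4,f→7,0→4 5:q→7,b→11,p→5,f→7,0→5 6:q→6,b→5,p→6,f→7,0→6 7:q→7,b→7,p→7,f→7,0→7 8:q→8,b→12,p→7,f→8,0→13 9:q→7,b→14,p→9,f→7,0→9 10:q→13,b→9,p→10,f→7,0→10 11:q→7,b→11,p→14,f→7,0→11 12:q→7,b→15,p→7,f→7,0→12 13:q→13,b→12,p→7,f→7,0→13 14:q→7,b→14,p→14,f→7,0→7 15:q→7,b→15,p→7,f→7,0→7.
'bq': |S_i|=[36, 22, 4] end={s12,s25,s31,s36} ∉↓L; 2/2 deletions ∈↓L.
'bf': N↓-sim [36, 22, 3] end={s31,s37,s39} rej; 2/2 deletions ∈↓L.
'0f': N↓-sim [36, 32, 3] end={s31,s37,s39} rej; 2/2 deletions ∈↓L.
'fqp': N↓-sim [36, 25, 10, 1] end={s31} rej; 3/3 del acc.
'fbb0': |S_i|=[36, 25, 15, 9, 1] end={s31} — reject; 4/4 deletions ∈↓L.
'qbbp0': |S_i|=[36, 31, 19, 10, 5, 1] end={s31} — reject; 5/5 deletions ∈↓L.
6 minimals (antichain).


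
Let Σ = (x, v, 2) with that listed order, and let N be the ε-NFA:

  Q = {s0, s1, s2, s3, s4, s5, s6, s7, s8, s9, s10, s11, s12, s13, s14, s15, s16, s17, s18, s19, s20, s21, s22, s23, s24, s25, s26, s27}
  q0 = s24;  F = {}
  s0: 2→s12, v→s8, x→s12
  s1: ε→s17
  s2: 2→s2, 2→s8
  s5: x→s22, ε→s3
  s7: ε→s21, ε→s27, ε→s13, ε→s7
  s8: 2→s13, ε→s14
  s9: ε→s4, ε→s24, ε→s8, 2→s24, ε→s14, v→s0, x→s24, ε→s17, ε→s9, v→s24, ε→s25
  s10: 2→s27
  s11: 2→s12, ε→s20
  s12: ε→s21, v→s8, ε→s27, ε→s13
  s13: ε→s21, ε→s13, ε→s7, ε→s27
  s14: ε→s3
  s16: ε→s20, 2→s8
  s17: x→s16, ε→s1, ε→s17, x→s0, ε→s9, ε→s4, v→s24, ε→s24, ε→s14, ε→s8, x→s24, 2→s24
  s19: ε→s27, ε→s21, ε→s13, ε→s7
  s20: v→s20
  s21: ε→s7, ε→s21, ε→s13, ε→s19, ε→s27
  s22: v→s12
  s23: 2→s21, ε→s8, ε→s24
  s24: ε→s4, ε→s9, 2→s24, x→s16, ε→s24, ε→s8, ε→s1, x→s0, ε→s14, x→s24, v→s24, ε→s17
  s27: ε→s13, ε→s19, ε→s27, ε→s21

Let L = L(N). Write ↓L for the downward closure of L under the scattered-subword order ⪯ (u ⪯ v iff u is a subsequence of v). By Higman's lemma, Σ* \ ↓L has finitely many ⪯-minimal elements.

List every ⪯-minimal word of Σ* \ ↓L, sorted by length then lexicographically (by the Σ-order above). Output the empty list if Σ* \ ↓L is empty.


A = [ε].

|Q|=28, |F|=0, |δ|=81 (53 ε).
min D↑ (1 st, q0=0, F={0}): 0:x→0,v→0,2→0 (ε-aug+det+¬).
ε ∈ L(D↑) ⇒ ↓L = ∅.


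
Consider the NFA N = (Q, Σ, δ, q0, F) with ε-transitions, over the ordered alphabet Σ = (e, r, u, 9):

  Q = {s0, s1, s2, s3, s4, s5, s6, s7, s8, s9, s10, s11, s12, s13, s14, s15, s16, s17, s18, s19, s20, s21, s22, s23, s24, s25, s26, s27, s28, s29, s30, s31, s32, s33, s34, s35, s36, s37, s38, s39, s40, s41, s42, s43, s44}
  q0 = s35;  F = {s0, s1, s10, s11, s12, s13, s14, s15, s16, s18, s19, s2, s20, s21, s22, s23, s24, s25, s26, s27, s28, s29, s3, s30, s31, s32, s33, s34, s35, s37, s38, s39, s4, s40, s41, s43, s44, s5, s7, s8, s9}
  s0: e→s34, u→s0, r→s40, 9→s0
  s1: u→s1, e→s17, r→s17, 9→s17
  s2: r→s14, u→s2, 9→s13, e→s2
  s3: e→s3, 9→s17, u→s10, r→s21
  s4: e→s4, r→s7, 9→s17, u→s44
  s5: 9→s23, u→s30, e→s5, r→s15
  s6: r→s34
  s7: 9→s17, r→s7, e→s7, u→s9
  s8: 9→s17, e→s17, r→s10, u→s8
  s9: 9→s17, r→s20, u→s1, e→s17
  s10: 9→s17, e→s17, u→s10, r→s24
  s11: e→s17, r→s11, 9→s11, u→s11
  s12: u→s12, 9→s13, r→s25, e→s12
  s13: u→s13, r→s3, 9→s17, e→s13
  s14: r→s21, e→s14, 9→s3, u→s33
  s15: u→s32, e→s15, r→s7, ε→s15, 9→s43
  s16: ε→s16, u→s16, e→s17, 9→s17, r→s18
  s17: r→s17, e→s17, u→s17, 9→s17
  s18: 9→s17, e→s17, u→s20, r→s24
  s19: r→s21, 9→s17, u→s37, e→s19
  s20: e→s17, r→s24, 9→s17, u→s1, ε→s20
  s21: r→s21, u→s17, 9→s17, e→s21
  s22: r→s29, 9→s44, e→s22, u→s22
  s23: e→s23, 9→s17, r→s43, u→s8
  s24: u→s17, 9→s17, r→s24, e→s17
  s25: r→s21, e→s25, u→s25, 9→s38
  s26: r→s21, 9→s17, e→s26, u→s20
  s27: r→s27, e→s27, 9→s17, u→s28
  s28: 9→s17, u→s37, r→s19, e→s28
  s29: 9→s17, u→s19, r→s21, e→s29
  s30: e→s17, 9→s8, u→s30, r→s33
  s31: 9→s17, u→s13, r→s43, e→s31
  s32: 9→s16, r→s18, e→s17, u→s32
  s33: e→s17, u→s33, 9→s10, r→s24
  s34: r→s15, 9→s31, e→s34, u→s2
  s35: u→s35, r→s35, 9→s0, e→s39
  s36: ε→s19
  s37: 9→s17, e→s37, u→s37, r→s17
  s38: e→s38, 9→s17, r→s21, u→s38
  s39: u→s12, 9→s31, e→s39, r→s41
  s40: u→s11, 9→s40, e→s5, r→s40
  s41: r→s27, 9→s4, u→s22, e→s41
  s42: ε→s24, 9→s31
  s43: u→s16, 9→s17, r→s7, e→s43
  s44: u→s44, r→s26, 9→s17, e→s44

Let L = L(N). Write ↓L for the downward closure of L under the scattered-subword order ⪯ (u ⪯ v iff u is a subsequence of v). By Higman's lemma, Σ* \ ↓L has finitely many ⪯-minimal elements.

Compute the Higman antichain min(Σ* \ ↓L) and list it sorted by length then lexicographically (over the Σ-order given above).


|Q|=45, |F|=41, |δ|=175 (5 ε).
min D↑ (42 st, q0=0, F={14}): 0:e→1,r→0,u→0,9→2 1:e→1,r→3,u→4,9→5 2:e→6,r→7,u→2,9→2 3:e→3,r→8,u→9,9→10 4:e→4,r→11,u→4,9→12 5:e→5,r→13,u→12,9→14 6:e→6,r→15,u→16,9→5 7:e→17,r→7,u→18,9→7 8:e→8,r→8,u→19,9→14 9:e→9,r→20,u→9,9→21 10:e→10,r→22,u→21,9→14 11:e→11,r→23,u→11,9→24 12:e→12,r→25,u→12,9→14 13:e→13,r→22,u→26,9→14 14:e→14,r→14,u→14,9→14 15:e→15,r→22,u→27,9→13 16:e→16,r→28,u→16,9→12 17:e→17,r→15,u→29,9→30 18:e→14,r→18,u→18,9→18 19:e→19,r→31,u→32,9→14 20:e→20,r→23,u→31,9→14 21:e→21,r→33,u→21,9→14 22:e→22,r→22,u→34,9→14 23:e→23,r→23,u→14,9→14 24:e→24,r→23,u→24,9→14 25:e→25,r→23,u→35,9→14 26:e→14,r→36,u→26,9→14 27:e→14,r→36,u→27,9→26 28:e→28,r→23,u→37,9→25 29:e→14,r→37,u→29,9→38 30:e→30,r→13,u→38,9→14 31:e→31,r→23,u→32,9→14 32:e→32,r→14,u→32,9→14 33:e→33,r→23,u→39,9→14 34:e→14,r→39,u→40,9→14 35:e→14,r→41,u→35,9→14 36:e→14,r→41,u→39,9→14 37:e→14,r→41,u→37,9→35 38:e→14,r→35,u→38,9→14 39:e→14,r→41,u→40,9→14 40:e→14,r→14,u→40,9→14 41:e→14,r→41,u→14,9→14.
'e99': N↓-sim [42, 38, 20, 1] end={s17} rej; 3/3 deletions ∈↓L.
'err9': run [42, 38, 28, 14, 1] end={s17} — reject; 4/4 del acc.
'9rue': run [42, 31, 23, 13, 1] end={s17} — reject; 4/4 del acc.
'eurru': run [42, 38, 27, 16, 3, 1] end={s17} ∉↓L; 5/5 del acc.
'erruur': N↓-sim [42, 38, 28, 14, 9, 3, 1] end={s17} rej; 6/6 deletions ∈↓L.
5 words, ⪯-incomp.

min(Σ*\↓L) = [e99, err9, 9rue, eurru, erruur].
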